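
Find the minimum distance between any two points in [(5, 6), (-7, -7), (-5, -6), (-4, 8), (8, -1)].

Computing all pairwise distances among 5 points:

d((5, 6), (-7, -7)) = 17.6918
d((5, 6), (-5, -6)) = 15.6205
d((5, 6), (-4, 8)) = 9.2195
d((5, 6), (8, -1)) = 7.6158
d((-7, -7), (-5, -6)) = 2.2361 <-- minimum
d((-7, -7), (-4, 8)) = 15.2971
d((-7, -7), (8, -1)) = 16.1555
d((-5, -6), (-4, 8)) = 14.0357
d((-5, -6), (8, -1)) = 13.9284
d((-4, 8), (8, -1)) = 15.0

Closest pair: (-7, -7) and (-5, -6) with distance 2.2361

The closest pair is (-7, -7) and (-5, -6) with Euclidean distance 2.2361. For 5 points, brute-force pairwise comparison is shown above. For large n, the divide-and-conquer algorithm (sort by x, recurse on halves, check the dividing strip) achieves O(n log n).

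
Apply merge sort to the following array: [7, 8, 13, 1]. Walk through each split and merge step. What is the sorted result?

Merge sort trace:

Split: [7, 8, 13, 1] -> [7, 8] and [13, 1]
  Split: [7, 8] -> [7] and [8]
  Merge: [7] + [8] -> [7, 8]
  Split: [13, 1] -> [13] and [1]
  Merge: [13] + [1] -> [1, 13]
Merge: [7, 8] + [1, 13] -> [1, 7, 8, 13]

Final sorted array: [1, 7, 8, 13]

The merge sort proceeds by recursively splitting the array and merging sorted halves.
After all merges, the sorted array is [1, 7, 8, 13].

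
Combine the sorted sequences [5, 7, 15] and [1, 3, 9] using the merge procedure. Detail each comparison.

Merging process:

Compare 5 vs 1: take 1 from right. Merged: [1]
Compare 5 vs 3: take 3 from right. Merged: [1, 3]
Compare 5 vs 9: take 5 from left. Merged: [1, 3, 5]
Compare 7 vs 9: take 7 from left. Merged: [1, 3, 5, 7]
Compare 15 vs 9: take 9 from right. Merged: [1, 3, 5, 7, 9]
Append remaining from left: [15]. Merged: [1, 3, 5, 7, 9, 15]

Final merged array: [1, 3, 5, 7, 9, 15]
Total comparisons: 5

The merged array is [1, 3, 5, 7, 9, 15], requiring 5 comparisons. The merge step runs in O(n) time where n is the total number of elements.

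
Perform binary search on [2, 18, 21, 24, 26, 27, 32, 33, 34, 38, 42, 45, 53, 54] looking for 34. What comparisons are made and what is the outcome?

Binary search for 34 in [2, 18, 21, 24, 26, 27, 32, 33, 34, 38, 42, 45, 53, 54]:

lo=0, hi=13, mid=6, arr[mid]=32 -> 32 < 34, search right half
lo=7, hi=13, mid=10, arr[mid]=42 -> 42 > 34, search left half
lo=7, hi=9, mid=8, arr[mid]=34 -> Found target at index 8!

Binary search finds 34 at index 8 after 3 comparisons. The search repeatedly halves the search space by comparing with the middle element.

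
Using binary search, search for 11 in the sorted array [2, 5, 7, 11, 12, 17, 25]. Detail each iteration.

Binary search for 11 in [2, 5, 7, 11, 12, 17, 25]:

lo=0, hi=6, mid=3, arr[mid]=11 -> Found target at index 3!

Binary search finds 11 at index 3 after 1 comparisons. The search repeatedly halves the search space by comparing with the middle element.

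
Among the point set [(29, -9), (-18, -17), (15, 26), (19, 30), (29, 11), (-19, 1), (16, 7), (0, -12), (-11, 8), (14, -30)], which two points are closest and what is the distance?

Computing all pairwise distances among 10 points:

d((29, -9), (-18, -17)) = 47.676
d((29, -9), (15, 26)) = 37.6962
d((29, -9), (19, 30)) = 40.2616
d((29, -9), (29, 11)) = 20.0
d((29, -9), (-19, 1)) = 49.0306
d((29, -9), (16, 7)) = 20.6155
d((29, -9), (0, -12)) = 29.1548
d((29, -9), (-11, 8)) = 43.4626
d((29, -9), (14, -30)) = 25.807
d((-18, -17), (15, 26)) = 54.2033
d((-18, -17), (19, 30)) = 59.8164
d((-18, -17), (29, 11)) = 54.7083
d((-18, -17), (-19, 1)) = 18.0278
d((-18, -17), (16, 7)) = 41.6173
d((-18, -17), (0, -12)) = 18.6815
d((-18, -17), (-11, 8)) = 25.9615
d((-18, -17), (14, -30)) = 34.5398
d((15, 26), (19, 30)) = 5.6569 <-- minimum
d((15, 26), (29, 11)) = 20.5183
d((15, 26), (-19, 1)) = 42.2019
d((15, 26), (16, 7)) = 19.0263
d((15, 26), (0, -12)) = 40.8534
d((15, 26), (-11, 8)) = 31.6228
d((15, 26), (14, -30)) = 56.0089
d((19, 30), (29, 11)) = 21.4709
d((19, 30), (-19, 1)) = 47.8017
d((19, 30), (16, 7)) = 23.1948
d((19, 30), (0, -12)) = 46.0977
d((19, 30), (-11, 8)) = 37.2022
d((19, 30), (14, -30)) = 60.208
d((29, 11), (-19, 1)) = 49.0306
d((29, 11), (16, 7)) = 13.6015
d((29, 11), (0, -12)) = 37.0135
d((29, 11), (-11, 8)) = 40.1123
d((29, 11), (14, -30)) = 43.6578
d((-19, 1), (16, 7)) = 35.5106
d((-19, 1), (0, -12)) = 23.0217
d((-19, 1), (-11, 8)) = 10.6301
d((-19, 1), (14, -30)) = 45.2769
d((16, 7), (0, -12)) = 24.8395
d((16, 7), (-11, 8)) = 27.0185
d((16, 7), (14, -30)) = 37.054
d((0, -12), (-11, 8)) = 22.8254
d((0, -12), (14, -30)) = 22.8035
d((-11, 8), (14, -30)) = 45.4863

Closest pair: (15, 26) and (19, 30) with distance 5.6569

The closest pair is (15, 26) and (19, 30) with Euclidean distance 5.6569. For 10 points, brute-force pairwise comparison is shown above. For large n, the divide-and-conquer algorithm (sort by x, recurse on halves, check the dividing strip) achieves O(n log n).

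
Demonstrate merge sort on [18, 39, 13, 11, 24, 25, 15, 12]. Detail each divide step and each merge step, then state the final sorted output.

Merge sort trace:

Split: [18, 39, 13, 11, 24, 25, 15, 12] -> [18, 39, 13, 11] and [24, 25, 15, 12]
  Split: [18, 39, 13, 11] -> [18, 39] and [13, 11]
    Split: [18, 39] -> [18] and [39]
    Merge: [18] + [39] -> [18, 39]
    Split: [13, 11] -> [13] and [11]
    Merge: [13] + [11] -> [11, 13]
  Merge: [18, 39] + [11, 13] -> [11, 13, 18, 39]
  Split: [24, 25, 15, 12] -> [24, 25] and [15, 12]
    Split: [24, 25] -> [24] and [25]
    Merge: [24] + [25] -> [24, 25]
    Split: [15, 12] -> [15] and [12]
    Merge: [15] + [12] -> [12, 15]
  Merge: [24, 25] + [12, 15] -> [12, 15, 24, 25]
Merge: [11, 13, 18, 39] + [12, 15, 24, 25] -> [11, 12, 13, 15, 18, 24, 25, 39]

Final sorted array: [11, 12, 13, 15, 18, 24, 25, 39]

The merge sort proceeds by recursively splitting the array and merging sorted halves.
After all merges, the sorted array is [11, 12, 13, 15, 18, 24, 25, 39].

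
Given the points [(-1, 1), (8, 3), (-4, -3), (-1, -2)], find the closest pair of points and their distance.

Computing all pairwise distances among 4 points:

d((-1, 1), (8, 3)) = 9.2195
d((-1, 1), (-4, -3)) = 5.0
d((-1, 1), (-1, -2)) = 3.0 <-- minimum
d((8, 3), (-4, -3)) = 13.4164
d((8, 3), (-1, -2)) = 10.2956
d((-4, -3), (-1, -2)) = 3.1623

Closest pair: (-1, 1) and (-1, -2) with distance 3.0

The closest pair is (-1, 1) and (-1, -2) with Euclidean distance 3.0. For 4 points, brute-force pairwise comparison is shown above. For large n, the divide-and-conquer algorithm (sort by x, recurse on halves, check the dividing strip) achieves O(n log n).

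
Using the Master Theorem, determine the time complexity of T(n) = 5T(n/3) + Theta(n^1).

Master Theorem for T(n) = 5T(n/3) + O(n^1):

a = 5, b = 3, c = 1
log_b(a) = log_3(5) = 1.4650

Case 1: c = 1 < log_3(5) = 1.4650
T(n) = O(n^(log_3 5))

For T(n) = 5T(n/3) + O(n^1): log_3(5) = 1.4650. This is Case 1 of the Master Theorem (c < log_b(a), work dominated by leaves), giving O(n^(log_3 5)).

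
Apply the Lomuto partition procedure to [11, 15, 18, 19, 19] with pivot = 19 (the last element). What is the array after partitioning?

Lomuto partition with pivot = 19:

Initial array: [11, 15, 18, 19, 19]

arr[0]=11 <= 19: swap with position 0, array becomes [11, 15, 18, 19, 19]
arr[1]=15 <= 19: swap with position 1, array becomes [11, 15, 18, 19, 19]
arr[2]=18 <= 19: swap with position 2, array becomes [11, 15, 18, 19, 19]
arr[3]=19 <= 19: swap with position 3, array becomes [11, 15, 18, 19, 19]

Place pivot at position 4: [11, 15, 18, 19, 19]
Pivot position: 4

After partitioning with pivot 19, the array becomes [11, 15, 18, 19, 19]. The pivot is placed at index 4. All elements to the left of the pivot are <= 19, and all elements to the right are > 19.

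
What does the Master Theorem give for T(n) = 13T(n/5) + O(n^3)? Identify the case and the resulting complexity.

Master Theorem for T(n) = 13T(n/5) + O(n^3):

a = 13, b = 5, c = 3
log_b(a) = log_5(13) = 1.5937

Case 3: c = 3 > log_5(13) = 1.5937
T(n) = O(n^3) = O(n^3)

For T(n) = 13T(n/5) + O(n^3): log_5(13) = 1.5937. This is Case 3 of the Master Theorem (c > log_b(a), work dominated by root), giving O(n^3).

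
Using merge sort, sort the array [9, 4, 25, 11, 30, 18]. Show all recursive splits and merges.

Merge sort trace:

Split: [9, 4, 25, 11, 30, 18] -> [9, 4, 25] and [11, 30, 18]
  Split: [9, 4, 25] -> [9] and [4, 25]
    Split: [4, 25] -> [4] and [25]
    Merge: [4] + [25] -> [4, 25]
  Merge: [9] + [4, 25] -> [4, 9, 25]
  Split: [11, 30, 18] -> [11] and [30, 18]
    Split: [30, 18] -> [30] and [18]
    Merge: [30] + [18] -> [18, 30]
  Merge: [11] + [18, 30] -> [11, 18, 30]
Merge: [4, 9, 25] + [11, 18, 30] -> [4, 9, 11, 18, 25, 30]

Final sorted array: [4, 9, 11, 18, 25, 30]

The merge sort proceeds by recursively splitting the array and merging sorted halves.
After all merges, the sorted array is [4, 9, 11, 18, 25, 30].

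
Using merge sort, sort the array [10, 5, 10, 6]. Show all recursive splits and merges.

Merge sort trace:

Split: [10, 5, 10, 6] -> [10, 5] and [10, 6]
  Split: [10, 5] -> [10] and [5]
  Merge: [10] + [5] -> [5, 10]
  Split: [10, 6] -> [10] and [6]
  Merge: [10] + [6] -> [6, 10]
Merge: [5, 10] + [6, 10] -> [5, 6, 10, 10]

Final sorted array: [5, 6, 10, 10]

The merge sort proceeds by recursively splitting the array and merging sorted halves.
After all merges, the sorted array is [5, 6, 10, 10].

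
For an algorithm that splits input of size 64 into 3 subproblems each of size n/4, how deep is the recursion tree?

For divide and conquer with division factor 4:

Problem sizes at each level:
Level 0: 64
Level 1: 16
Level 2: 4
Level 3: 1

The root is level 0 and the size-1 base case is level 3 (the tree spans levels 0 through 3, i.e. 4 levels counting the root), so the depth is the number of divisions: log_4(64) = 3

The recursion tree depth is log_4(64) = 3. At each level, the problem size is divided by 4, so it takes 3 divisions to reduce to a base case of size 1. The algorithm makes 3 recursive calls at each level.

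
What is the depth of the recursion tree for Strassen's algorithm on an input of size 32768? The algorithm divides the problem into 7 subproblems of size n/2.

For divide and conquer with division factor 2:

Problem sizes at each level:
Level 0: 32768
Level 1: 16384
Level 2: 8192
Level 3: 4096
Level 4: 2048
Level 5: 1024
Level 6: 512
Level 7: 256
Level 8: 128
Level 9: 64
Level 10: 32
Level 11: 16
Level 12: 8
Level 13: 4
Level 14: 2
Level 15: 1

The root is level 0 and the size-1 base case is level 15 (the tree spans levels 0 through 15, i.e. 16 levels counting the root), so the depth is the number of divisions: log_2(32768) = 15

The recursion tree depth is log_2(32768) = 15. At each level, the problem size is divided by 2, so it takes 15 divisions to reduce to a base case of size 1. The algorithm makes 7 recursive calls at each level.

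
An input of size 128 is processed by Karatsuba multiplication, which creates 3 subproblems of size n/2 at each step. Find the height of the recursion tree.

For divide and conquer with division factor 2:

Problem sizes at each level:
Level 0: 128
Level 1: 64
Level 2: 32
Level 3: 16
Level 4: 8
Level 5: 4
Level 6: 2
Level 7: 1

The root is level 0 and the size-1 base case is level 7 (the tree spans levels 0 through 7, i.e. 8 levels counting the root), so the depth is the number of divisions: log_2(128) = 7

The recursion tree depth is log_2(128) = 7. At each level, the problem size is divided by 2, so it takes 7 divisions to reduce to a base case of size 1. The algorithm makes 3 recursive calls at each level.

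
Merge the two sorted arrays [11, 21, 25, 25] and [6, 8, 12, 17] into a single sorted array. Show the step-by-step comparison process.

Merging process:

Compare 11 vs 6: take 6 from right. Merged: [6]
Compare 11 vs 8: take 8 from right. Merged: [6, 8]
Compare 11 vs 12: take 11 from left. Merged: [6, 8, 11]
Compare 21 vs 12: take 12 from right. Merged: [6, 8, 11, 12]
Compare 21 vs 17: take 17 from right. Merged: [6, 8, 11, 12, 17]
Append remaining from left: [21, 25, 25]. Merged: [6, 8, 11, 12, 17, 21, 25, 25]

Final merged array: [6, 8, 11, 12, 17, 21, 25, 25]
Total comparisons: 5

The merged array is [6, 8, 11, 12, 17, 21, 25, 25], requiring 5 comparisons. The merge step runs in O(n) time where n is the total number of elements.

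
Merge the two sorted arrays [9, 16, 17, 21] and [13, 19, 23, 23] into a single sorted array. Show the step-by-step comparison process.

Merging process:

Compare 9 vs 13: take 9 from left. Merged: [9]
Compare 16 vs 13: take 13 from right. Merged: [9, 13]
Compare 16 vs 19: take 16 from left. Merged: [9, 13, 16]
Compare 17 vs 19: take 17 from left. Merged: [9, 13, 16, 17]
Compare 21 vs 19: take 19 from right. Merged: [9, 13, 16, 17, 19]
Compare 21 vs 23: take 21 from left. Merged: [9, 13, 16, 17, 19, 21]
Append remaining from right: [23, 23]. Merged: [9, 13, 16, 17, 19, 21, 23, 23]

Final merged array: [9, 13, 16, 17, 19, 21, 23, 23]
Total comparisons: 6

The merged array is [9, 13, 16, 17, 19, 21, 23, 23], requiring 6 comparisons. The merge step runs in O(n) time where n is the total number of elements.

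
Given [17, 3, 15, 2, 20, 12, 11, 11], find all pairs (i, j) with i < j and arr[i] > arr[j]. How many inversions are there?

Finding inversions in [17, 3, 15, 2, 20, 12, 11, 11]:

(0, 1): arr[0]=17 > arr[1]=3
(0, 2): arr[0]=17 > arr[2]=15
(0, 3): arr[0]=17 > arr[3]=2
(0, 5): arr[0]=17 > arr[5]=12
(0, 6): arr[0]=17 > arr[6]=11
(0, 7): arr[0]=17 > arr[7]=11
(1, 3): arr[1]=3 > arr[3]=2
(2, 3): arr[2]=15 > arr[3]=2
(2, 5): arr[2]=15 > arr[5]=12
(2, 6): arr[2]=15 > arr[6]=11
(2, 7): arr[2]=15 > arr[7]=11
(4, 5): arr[4]=20 > arr[5]=12
(4, 6): arr[4]=20 > arr[6]=11
(4, 7): arr[4]=20 > arr[7]=11
(5, 6): arr[5]=12 > arr[6]=11
(5, 7): arr[5]=12 > arr[7]=11

Total inversions: 16

The array has 16 inversion(s): (0,1), (0,2), (0,3), (0,5), (0,6), (0,7), (1,3), (2,3), (2,5), (2,6), (2,7), (4,5), (4,6), (4,7), (5,6), (5,7). Each pair (i,j) satisfies i < j and arr[i] > arr[j].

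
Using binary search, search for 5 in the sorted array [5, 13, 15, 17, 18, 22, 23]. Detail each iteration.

Binary search for 5 in [5, 13, 15, 17, 18, 22, 23]:

lo=0, hi=6, mid=3, arr[mid]=17 -> 17 > 5, search left half
lo=0, hi=2, mid=1, arr[mid]=13 -> 13 > 5, search left half
lo=0, hi=0, mid=0, arr[mid]=5 -> Found target at index 0!

Binary search finds 5 at index 0 after 3 comparisons. The search repeatedly halves the search space by comparing with the middle element.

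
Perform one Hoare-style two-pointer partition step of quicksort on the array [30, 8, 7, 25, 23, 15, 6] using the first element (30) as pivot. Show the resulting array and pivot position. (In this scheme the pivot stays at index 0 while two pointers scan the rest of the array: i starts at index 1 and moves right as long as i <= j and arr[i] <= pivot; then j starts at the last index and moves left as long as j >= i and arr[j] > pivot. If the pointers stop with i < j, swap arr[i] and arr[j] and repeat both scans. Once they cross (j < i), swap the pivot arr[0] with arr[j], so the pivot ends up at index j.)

Hoare-style two-pointer partition with pivot = 30:

Initial array: [30, 8, 7, 25, 23, 15, 6]

Pointers start at i = 1, j = 6.
i ends at 7, j ends at 6: the pointers have crossed (j < i), so scanning stops.

Swap pivot arr[0] with arr[6] to place pivot at position 6: [6, 8, 7, 25, 23, 15, 30]
Pivot position: 6

After partitioning with pivot 30, the array becomes [6, 8, 7, 25, 23, 15, 30]. The pivot is placed at index 6. All elements to the left of the pivot are <= 30, and all elements to the right are > 30.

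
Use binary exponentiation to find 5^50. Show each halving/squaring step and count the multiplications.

Computing 5^50 by squaring (build up from 5^1; each line after the first costs one multiplication):

5^1 = 5
5^2 = (5^1)^2 = 5^2 = 25
5^3 = 5 * 5^2 = 5 * 25 = 125
5^6 = (5^3)^2 = 125^2 = 15625
5^12 = (5^6)^2 = 15625^2 = 244140625
5^24 = (5^12)^2 = 244140625^2 = 59604644775390625
5^25 = 5 * 5^24 = 5 * 59604644775390625 = 298023223876953125
5^50 = (5^25)^2 = 298023223876953125^2 = 88817841970012523233890533447265625

Result: 88817841970012523233890533447265625
Multiplications needed: 7 (7 lines after 5^1)

5^50 = 88817841970012523233890533447265625. Using exponentiation by squaring, this requires 7 multiplications. The key idea: if the exponent is even, square the half-power; if odd, multiply by the base once.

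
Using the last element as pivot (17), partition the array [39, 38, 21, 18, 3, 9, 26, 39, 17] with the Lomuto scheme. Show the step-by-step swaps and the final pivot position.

Lomuto partition with pivot = 17:

Initial array: [39, 38, 21, 18, 3, 9, 26, 39, 17]

arr[0]=39 > 17: no swap
arr[1]=38 > 17: no swap
arr[2]=21 > 17: no swap
arr[3]=18 > 17: no swap
arr[4]=3 <= 17: swap with position 0, array becomes [3, 38, 21, 18, 39, 9, 26, 39, 17]
arr[5]=9 <= 17: swap with position 1, array becomes [3, 9, 21, 18, 39, 38, 26, 39, 17]
arr[6]=26 > 17: no swap
arr[7]=39 > 17: no swap

Place pivot at position 2: [3, 9, 17, 18, 39, 38, 26, 39, 21]
Pivot position: 2

After partitioning with pivot 17, the array becomes [3, 9, 17, 18, 39, 38, 26, 39, 21]. The pivot is placed at index 2. All elements to the left of the pivot are <= 17, and all elements to the right are > 17.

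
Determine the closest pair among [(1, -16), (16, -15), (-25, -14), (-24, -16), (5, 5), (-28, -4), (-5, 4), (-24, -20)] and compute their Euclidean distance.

Computing all pairwise distances among 8 points:

d((1, -16), (16, -15)) = 15.0333
d((1, -16), (-25, -14)) = 26.0768
d((1, -16), (-24, -16)) = 25.0
d((1, -16), (5, 5)) = 21.3776
d((1, -16), (-28, -4)) = 31.3847
d((1, -16), (-5, 4)) = 20.8806
d((1, -16), (-24, -20)) = 25.318
d((16, -15), (-25, -14)) = 41.0122
d((16, -15), (-24, -16)) = 40.0125
d((16, -15), (5, 5)) = 22.8254
d((16, -15), (-28, -4)) = 45.3542
d((16, -15), (-5, 4)) = 28.3196
d((16, -15), (-24, -20)) = 40.3113
d((-25, -14), (-24, -16)) = 2.2361 <-- minimum
d((-25, -14), (5, 5)) = 35.5106
d((-25, -14), (-28, -4)) = 10.4403
d((-25, -14), (-5, 4)) = 26.9072
d((-25, -14), (-24, -20)) = 6.0828
d((-24, -16), (5, 5)) = 35.805
d((-24, -16), (-28, -4)) = 12.6491
d((-24, -16), (-5, 4)) = 27.5862
d((-24, -16), (-24, -20)) = 4.0
d((5, 5), (-28, -4)) = 34.2053
d((5, 5), (-5, 4)) = 10.0499
d((5, 5), (-24, -20)) = 38.2884
d((-28, -4), (-5, 4)) = 24.3516
d((-28, -4), (-24, -20)) = 16.4924
d((-5, 4), (-24, -20)) = 30.6105

Closest pair: (-25, -14) and (-24, -16) with distance 2.2361

The closest pair is (-25, -14) and (-24, -16) with Euclidean distance 2.2361. For 8 points, brute-force pairwise comparison is shown above. For large n, the divide-and-conquer algorithm (sort by x, recurse on halves, check the dividing strip) achieves O(n log n).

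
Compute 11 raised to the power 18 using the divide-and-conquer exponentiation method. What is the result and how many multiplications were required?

Computing 11^18 by squaring (build up from 11^1; each line after the first costs one multiplication):

11^1 = 11
11^2 = (11^1)^2 = 11^2 = 121
11^4 = (11^2)^2 = 121^2 = 14641
11^8 = (11^4)^2 = 14641^2 = 214358881
11^9 = 11 * 11^8 = 11 * 214358881 = 2357947691
11^18 = (11^9)^2 = 2357947691^2 = 5559917313492231481

Result: 5559917313492231481
Multiplications needed: 5 (5 lines after 11^1)

11^18 = 5559917313492231481. Using exponentiation by squaring, this requires 5 multiplications. The key idea: if the exponent is even, square the half-power; if odd, multiply by the base once.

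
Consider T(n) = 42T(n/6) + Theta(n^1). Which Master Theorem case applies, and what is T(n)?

Master Theorem for T(n) = 42T(n/6) + O(n^1):

a = 42, b = 6, c = 1
log_b(a) = log_6(42) = 2.0860

Case 1: c = 1 < log_6(42) = 2.0860
T(n) = O(n^(log_6 42))

For T(n) = 42T(n/6) + O(n^1): log_6(42) = 2.0860. This is Case 1 of the Master Theorem (c < log_b(a), work dominated by leaves), giving O(n^(log_6 42)).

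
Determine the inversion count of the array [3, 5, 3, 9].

Finding inversions in [3, 5, 3, 9]:

(1, 2): arr[1]=5 > arr[2]=3

Total inversions: 1

The array has 1 inversion(s): (1,2). Each pair (i,j) satisfies i < j and arr[i] > arr[j].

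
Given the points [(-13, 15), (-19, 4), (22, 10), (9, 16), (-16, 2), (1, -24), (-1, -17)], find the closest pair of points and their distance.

Computing all pairwise distances among 7 points:

d((-13, 15), (-19, 4)) = 12.53
d((-13, 15), (22, 10)) = 35.3553
d((-13, 15), (9, 16)) = 22.0227
d((-13, 15), (-16, 2)) = 13.3417
d((-13, 15), (1, -24)) = 41.4367
d((-13, 15), (-1, -17)) = 34.176
d((-19, 4), (22, 10)) = 41.4367
d((-19, 4), (9, 16)) = 30.4631
d((-19, 4), (-16, 2)) = 3.6056 <-- minimum
d((-19, 4), (1, -24)) = 34.4093
d((-19, 4), (-1, -17)) = 27.6586
d((22, 10), (9, 16)) = 14.3178
d((22, 10), (-16, 2)) = 38.833
d((22, 10), (1, -24)) = 39.9625
d((22, 10), (-1, -17)) = 35.4683
d((9, 16), (-16, 2)) = 28.6531
d((9, 16), (1, -24)) = 40.7922
d((9, 16), (-1, -17)) = 34.4819
d((-16, 2), (1, -24)) = 31.0644
d((-16, 2), (-1, -17)) = 24.2074
d((1, -24), (-1, -17)) = 7.2801

Closest pair: (-19, 4) and (-16, 2) with distance 3.6056

The closest pair is (-19, 4) and (-16, 2) with Euclidean distance 3.6056. For 7 points, brute-force pairwise comparison is shown above. For large n, the divide-and-conquer algorithm (sort by x, recurse on halves, check the dividing strip) achieves O(n log n).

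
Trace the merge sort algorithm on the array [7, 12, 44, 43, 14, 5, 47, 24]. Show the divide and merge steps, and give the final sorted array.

Merge sort trace:

Split: [7, 12, 44, 43, 14, 5, 47, 24] -> [7, 12, 44, 43] and [14, 5, 47, 24]
  Split: [7, 12, 44, 43] -> [7, 12] and [44, 43]
    Split: [7, 12] -> [7] and [12]
    Merge: [7] + [12] -> [7, 12]
    Split: [44, 43] -> [44] and [43]
    Merge: [44] + [43] -> [43, 44]
  Merge: [7, 12] + [43, 44] -> [7, 12, 43, 44]
  Split: [14, 5, 47, 24] -> [14, 5] and [47, 24]
    Split: [14, 5] -> [14] and [5]
    Merge: [14] + [5] -> [5, 14]
    Split: [47, 24] -> [47] and [24]
    Merge: [47] + [24] -> [24, 47]
  Merge: [5, 14] + [24, 47] -> [5, 14, 24, 47]
Merge: [7, 12, 43, 44] + [5, 14, 24, 47] -> [5, 7, 12, 14, 24, 43, 44, 47]

Final sorted array: [5, 7, 12, 14, 24, 43, 44, 47]

The merge sort proceeds by recursively splitting the array and merging sorted halves.
After all merges, the sorted array is [5, 7, 12, 14, 24, 43, 44, 47].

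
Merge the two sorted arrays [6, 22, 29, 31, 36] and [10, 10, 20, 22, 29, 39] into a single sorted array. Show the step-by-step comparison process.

Merging process:

Compare 6 vs 10: take 6 from left. Merged: [6]
Compare 22 vs 10: take 10 from right. Merged: [6, 10]
Compare 22 vs 10: take 10 from right. Merged: [6, 10, 10]
Compare 22 vs 20: take 20 from right. Merged: [6, 10, 10, 20]
Compare 22 vs 22: take 22 from left. Merged: [6, 10, 10, 20, 22]
Compare 29 vs 22: take 22 from right. Merged: [6, 10, 10, 20, 22, 22]
Compare 29 vs 29: take 29 from left. Merged: [6, 10, 10, 20, 22, 22, 29]
Compare 31 vs 29: take 29 from right. Merged: [6, 10, 10, 20, 22, 22, 29, 29]
Compare 31 vs 39: take 31 from left. Merged: [6, 10, 10, 20, 22, 22, 29, 29, 31]
Compare 36 vs 39: take 36 from left. Merged: [6, 10, 10, 20, 22, 22, 29, 29, 31, 36]
Append remaining from right: [39]. Merged: [6, 10, 10, 20, 22, 22, 29, 29, 31, 36, 39]

Final merged array: [6, 10, 10, 20, 22, 22, 29, 29, 31, 36, 39]
Total comparisons: 10

The merged array is [6, 10, 10, 20, 22, 22, 29, 29, 31, 36, 39], requiring 10 comparisons. The merge step runs in O(n) time where n is the total number of elements.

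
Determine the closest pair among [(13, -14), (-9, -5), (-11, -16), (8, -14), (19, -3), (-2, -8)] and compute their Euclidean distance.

Computing all pairwise distances among 6 points:

d((13, -14), (-9, -5)) = 23.7697
d((13, -14), (-11, -16)) = 24.0832
d((13, -14), (8, -14)) = 5.0 <-- minimum
d((13, -14), (19, -3)) = 12.53
d((13, -14), (-2, -8)) = 16.1555
d((-9, -5), (-11, -16)) = 11.1803
d((-9, -5), (8, -14)) = 19.2354
d((-9, -5), (19, -3)) = 28.0713
d((-9, -5), (-2, -8)) = 7.6158
d((-11, -16), (8, -14)) = 19.105
d((-11, -16), (19, -3)) = 32.6956
d((-11, -16), (-2, -8)) = 12.0416
d((8, -14), (19, -3)) = 15.5563
d((8, -14), (-2, -8)) = 11.6619
d((19, -3), (-2, -8)) = 21.587

Closest pair: (13, -14) and (8, -14) with distance 5.0

The closest pair is (13, -14) and (8, -14) with Euclidean distance 5.0. For 6 points, brute-force pairwise comparison is shown above. For large n, the divide-and-conquer algorithm (sort by x, recurse on halves, check the dividing strip) achieves O(n log n).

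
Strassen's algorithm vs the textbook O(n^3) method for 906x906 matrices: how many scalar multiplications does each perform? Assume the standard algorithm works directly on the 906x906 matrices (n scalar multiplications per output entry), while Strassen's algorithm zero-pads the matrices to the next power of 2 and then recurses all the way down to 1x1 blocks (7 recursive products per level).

Matrix multiplication for 906x906 matrices:

Strassen's algorithm requires power-of-2 dimensions. Pad 906x906 to 1024x1024 (next power of 2).

Standard algorithm: 906^3 = 743677416 multiplications
Strassen's algorithm: 7^(log2(1024)) = 7^10 = 282475249 multiplications
Savings: 743677416 - 282475249 = 461202167 multiplications

Standard: 743677416 multiplications (906^3). Strassen: 282475249 multiplications (7^10, after padding to 1024x1024). Strassen reduces 8 recursive multiplications to 7 at each level.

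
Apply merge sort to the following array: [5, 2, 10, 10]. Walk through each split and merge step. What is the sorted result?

Merge sort trace:

Split: [5, 2, 10, 10] -> [5, 2] and [10, 10]
  Split: [5, 2] -> [5] and [2]
  Merge: [5] + [2] -> [2, 5]
  Split: [10, 10] -> [10] and [10]
  Merge: [10] + [10] -> [10, 10]
Merge: [2, 5] + [10, 10] -> [2, 5, 10, 10]

Final sorted array: [2, 5, 10, 10]

The merge sort proceeds by recursively splitting the array and merging sorted halves.
After all merges, the sorted array is [2, 5, 10, 10].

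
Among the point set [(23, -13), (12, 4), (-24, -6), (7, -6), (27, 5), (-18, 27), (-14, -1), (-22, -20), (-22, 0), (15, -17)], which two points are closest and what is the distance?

Computing all pairwise distances among 10 points:

d((23, -13), (12, 4)) = 20.2485
d((23, -13), (-24, -6)) = 47.5184
d((23, -13), (7, -6)) = 17.4642
d((23, -13), (27, 5)) = 18.4391
d((23, -13), (-18, 27)) = 57.28
d((23, -13), (-14, -1)) = 38.8973
d((23, -13), (-22, -20)) = 45.5412
d((23, -13), (-22, 0)) = 46.8402
d((23, -13), (15, -17)) = 8.9443
d((12, 4), (-24, -6)) = 37.3631
d((12, 4), (7, -6)) = 11.1803
d((12, 4), (27, 5)) = 15.0333
d((12, 4), (-18, 27)) = 37.8021
d((12, 4), (-14, -1)) = 26.4764
d((12, 4), (-22, -20)) = 41.6173
d((12, 4), (-22, 0)) = 34.2345
d((12, 4), (15, -17)) = 21.2132
d((-24, -6), (7, -6)) = 31.0
d((-24, -6), (27, 5)) = 52.1728
d((-24, -6), (-18, 27)) = 33.541
d((-24, -6), (-14, -1)) = 11.1803
d((-24, -6), (-22, -20)) = 14.1421
d((-24, -6), (-22, 0)) = 6.3246 <-- minimum
d((-24, -6), (15, -17)) = 40.5216
d((7, -6), (27, 5)) = 22.8254
d((7, -6), (-18, 27)) = 41.4005
d((7, -6), (-14, -1)) = 21.587
d((7, -6), (-22, -20)) = 32.2025
d((7, -6), (-22, 0)) = 29.6142
d((7, -6), (15, -17)) = 13.6015
d((27, 5), (-18, 27)) = 50.0899
d((27, 5), (-14, -1)) = 41.4367
d((27, 5), (-22, -20)) = 55.0091
d((27, 5), (-22, 0)) = 49.2544
d((27, 5), (15, -17)) = 25.0599
d((-18, 27), (-14, -1)) = 28.2843
d((-18, 27), (-22, -20)) = 47.1699
d((-18, 27), (-22, 0)) = 27.2947
d((-18, 27), (15, -17)) = 55.0
d((-14, -1), (-22, -20)) = 20.6155
d((-14, -1), (-22, 0)) = 8.0623
d((-14, -1), (15, -17)) = 33.121
d((-22, -20), (-22, 0)) = 20.0
d((-22, -20), (15, -17)) = 37.1214
d((-22, 0), (15, -17)) = 40.7185

Closest pair: (-24, -6) and (-22, 0) with distance 6.3246

The closest pair is (-24, -6) and (-22, 0) with Euclidean distance 6.3246. For 10 points, brute-force pairwise comparison is shown above. For large n, the divide-and-conquer algorithm (sort by x, recurse on halves, check the dividing strip) achieves O(n log n).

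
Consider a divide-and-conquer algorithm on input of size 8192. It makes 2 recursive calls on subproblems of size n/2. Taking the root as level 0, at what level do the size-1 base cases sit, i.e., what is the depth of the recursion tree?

For divide and conquer with division factor 2:

Problem sizes at each level:
Level 0: 8192
Level 1: 4096
Level 2: 2048
Level 3: 1024
Level 4: 512
Level 5: 256
Level 6: 128
Level 7: 64
Level 8: 32
Level 9: 16
Level 10: 8
Level 11: 4
Level 12: 2
Level 13: 1

The root is level 0 and the size-1 base case is level 13 (the tree spans levels 0 through 13, i.e. 14 levels counting the root), so the depth is the number of divisions: log_2(8192) = 13

The recursion tree depth is log_2(8192) = 13. At each level, the problem size is divided by 2, so it takes 13 divisions to reduce to a base case of size 1. The algorithm makes 2 recursive calls at each level.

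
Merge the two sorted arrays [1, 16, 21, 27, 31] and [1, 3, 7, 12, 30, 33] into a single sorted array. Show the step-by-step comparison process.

Merging process:

Compare 1 vs 1: take 1 from left. Merged: [1]
Compare 16 vs 1: take 1 from right. Merged: [1, 1]
Compare 16 vs 3: take 3 from right. Merged: [1, 1, 3]
Compare 16 vs 7: take 7 from right. Merged: [1, 1, 3, 7]
Compare 16 vs 12: take 12 from right. Merged: [1, 1, 3, 7, 12]
Compare 16 vs 30: take 16 from left. Merged: [1, 1, 3, 7, 12, 16]
Compare 21 vs 30: take 21 from left. Merged: [1, 1, 3, 7, 12, 16, 21]
Compare 27 vs 30: take 27 from left. Merged: [1, 1, 3, 7, 12, 16, 21, 27]
Compare 31 vs 30: take 30 from right. Merged: [1, 1, 3, 7, 12, 16, 21, 27, 30]
Compare 31 vs 33: take 31 from left. Merged: [1, 1, 3, 7, 12, 16, 21, 27, 30, 31]
Append remaining from right: [33]. Merged: [1, 1, 3, 7, 12, 16, 21, 27, 30, 31, 33]

Final merged array: [1, 1, 3, 7, 12, 16, 21, 27, 30, 31, 33]
Total comparisons: 10

The merged array is [1, 1, 3, 7, 12, 16, 21, 27, 30, 31, 33], requiring 10 comparisons. The merge step runs in O(n) time where n is the total number of elements.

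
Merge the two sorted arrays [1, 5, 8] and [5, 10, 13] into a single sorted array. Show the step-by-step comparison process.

Merging process:

Compare 1 vs 5: take 1 from left. Merged: [1]
Compare 5 vs 5: take 5 from left. Merged: [1, 5]
Compare 8 vs 5: take 5 from right. Merged: [1, 5, 5]
Compare 8 vs 10: take 8 from left. Merged: [1, 5, 5, 8]
Append remaining from right: [10, 13]. Merged: [1, 5, 5, 8, 10, 13]

Final merged array: [1, 5, 5, 8, 10, 13]
Total comparisons: 4

The merged array is [1, 5, 5, 8, 10, 13], requiring 4 comparisons. The merge step runs in O(n) time where n is the total number of elements.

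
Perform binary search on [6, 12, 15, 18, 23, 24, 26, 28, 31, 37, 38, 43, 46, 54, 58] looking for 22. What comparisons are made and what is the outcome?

Binary search for 22 in [6, 12, 15, 18, 23, 24, 26, 28, 31, 37, 38, 43, 46, 54, 58]:

lo=0, hi=14, mid=7, arr[mid]=28 -> 28 > 22, search left half
lo=0, hi=6, mid=3, arr[mid]=18 -> 18 < 22, search right half
lo=4, hi=6, mid=5, arr[mid]=24 -> 24 > 22, search left half
lo=4, hi=4, mid=4, arr[mid]=23 -> 23 > 22, search left half
lo=4 > hi=3, target 22 not found

Binary search determines that 22 is not in the array after 4 comparisons. The search space was exhausted without finding the target.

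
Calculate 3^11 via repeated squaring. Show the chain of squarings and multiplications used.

Computing 3^11 by squaring (build up from 3^1; each line after the first costs one multiplication):

3^1 = 3
3^2 = (3^1)^2 = 3^2 = 9
3^4 = (3^2)^2 = 9^2 = 81
3^5 = 3 * 3^4 = 3 * 81 = 243
3^10 = (3^5)^2 = 243^2 = 59049
3^11 = 3 * 3^10 = 3 * 59049 = 177147

Result: 177147
Multiplications needed: 5 (5 lines after 3^1)

3^11 = 177147. Using exponentiation by squaring, this requires 5 multiplications. The key idea: if the exponent is even, square the half-power; if odd, multiply by the base once.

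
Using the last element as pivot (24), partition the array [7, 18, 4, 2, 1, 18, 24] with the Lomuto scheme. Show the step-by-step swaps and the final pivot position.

Lomuto partition with pivot = 24:

Initial array: [7, 18, 4, 2, 1, 18, 24]

arr[0]=7 <= 24: swap with position 0, array becomes [7, 18, 4, 2, 1, 18, 24]
arr[1]=18 <= 24: swap with position 1, array becomes [7, 18, 4, 2, 1, 18, 24]
arr[2]=4 <= 24: swap with position 2, array becomes [7, 18, 4, 2, 1, 18, 24]
arr[3]=2 <= 24: swap with position 3, array becomes [7, 18, 4, 2, 1, 18, 24]
arr[4]=1 <= 24: swap with position 4, array becomes [7, 18, 4, 2, 1, 18, 24]
arr[5]=18 <= 24: swap with position 5, array becomes [7, 18, 4, 2, 1, 18, 24]

Place pivot at position 6: [7, 18, 4, 2, 1, 18, 24]
Pivot position: 6

After partitioning with pivot 24, the array becomes [7, 18, 4, 2, 1, 18, 24]. The pivot is placed at index 6. All elements to the left of the pivot are <= 24, and all elements to the right are > 24.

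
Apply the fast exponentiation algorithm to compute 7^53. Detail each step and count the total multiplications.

Computing 7^53 by squaring (build up from 7^1; each line after the first costs one multiplication):

7^1 = 7
7^2 = (7^1)^2 = 7^2 = 49
7^3 = 7 * 7^2 = 7 * 49 = 343
7^6 = (7^3)^2 = 343^2 = 117649
7^12 = (7^6)^2 = 117649^2 = 13841287201
7^13 = 7 * 7^12 = 7 * 13841287201 = 96889010407
7^26 = (7^13)^2 = 96889010407^2 = 9387480337647754305649
7^52 = (7^26)^2 = 9387480337647754305649^2 = 88124787089723195184393736687912818113311201
7^53 = 7 * 7^52 = 7 * 88124787089723195184393736687912818113311201 = 616873509628062366290756156815389726793178407

Result: 616873509628062366290756156815389726793178407
Multiplications needed: 8 (8 lines after 7^1)

7^53 = 616873509628062366290756156815389726793178407. Using exponentiation by squaring, this requires 8 multiplications. The key idea: if the exponent is even, square the half-power; if odd, multiply by the base once.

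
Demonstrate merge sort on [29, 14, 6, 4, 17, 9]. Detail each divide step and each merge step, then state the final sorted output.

Merge sort trace:

Split: [29, 14, 6, 4, 17, 9] -> [29, 14, 6] and [4, 17, 9]
  Split: [29, 14, 6] -> [29] and [14, 6]
    Split: [14, 6] -> [14] and [6]
    Merge: [14] + [6] -> [6, 14]
  Merge: [29] + [6, 14] -> [6, 14, 29]
  Split: [4, 17, 9] -> [4] and [17, 9]
    Split: [17, 9] -> [17] and [9]
    Merge: [17] + [9] -> [9, 17]
  Merge: [4] + [9, 17] -> [4, 9, 17]
Merge: [6, 14, 29] + [4, 9, 17] -> [4, 6, 9, 14, 17, 29]

Final sorted array: [4, 6, 9, 14, 17, 29]

The merge sort proceeds by recursively splitting the array and merging sorted halves.
After all merges, the sorted array is [4, 6, 9, 14, 17, 29].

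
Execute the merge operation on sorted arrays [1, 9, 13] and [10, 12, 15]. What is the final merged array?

Merging process:

Compare 1 vs 10: take 1 from left. Merged: [1]
Compare 9 vs 10: take 9 from left. Merged: [1, 9]
Compare 13 vs 10: take 10 from right. Merged: [1, 9, 10]
Compare 13 vs 12: take 12 from right. Merged: [1, 9, 10, 12]
Compare 13 vs 15: take 13 from left. Merged: [1, 9, 10, 12, 13]
Append remaining from right: [15]. Merged: [1, 9, 10, 12, 13, 15]

Final merged array: [1, 9, 10, 12, 13, 15]
Total comparisons: 5

The merged array is [1, 9, 10, 12, 13, 15], requiring 5 comparisons. The merge step runs in O(n) time where n is the total number of elements.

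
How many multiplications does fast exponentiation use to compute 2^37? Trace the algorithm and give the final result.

Computing 2^37 by squaring (build up from 2^1; each line after the first costs one multiplication):

2^1 = 2
2^2 = (2^1)^2 = 2^2 = 4
2^4 = (2^2)^2 = 4^2 = 16
2^8 = (2^4)^2 = 16^2 = 256
2^9 = 2 * 2^8 = 2 * 256 = 512
2^18 = (2^9)^2 = 512^2 = 262144
2^36 = (2^18)^2 = 262144^2 = 68719476736
2^37 = 2 * 2^36 = 2 * 68719476736 = 137438953472

Result: 137438953472
Multiplications needed: 7 (7 lines after 2^1)

2^37 = 137438953472. Using exponentiation by squaring, this requires 7 multiplications. The key idea: if the exponent is even, square the half-power; if odd, multiply by the base once.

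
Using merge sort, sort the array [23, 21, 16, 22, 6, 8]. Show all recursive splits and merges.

Merge sort trace:

Split: [23, 21, 16, 22, 6, 8] -> [23, 21, 16] and [22, 6, 8]
  Split: [23, 21, 16] -> [23] and [21, 16]
    Split: [21, 16] -> [21] and [16]
    Merge: [21] + [16] -> [16, 21]
  Merge: [23] + [16, 21] -> [16, 21, 23]
  Split: [22, 6, 8] -> [22] and [6, 8]
    Split: [6, 8] -> [6] and [8]
    Merge: [6] + [8] -> [6, 8]
  Merge: [22] + [6, 8] -> [6, 8, 22]
Merge: [16, 21, 23] + [6, 8, 22] -> [6, 8, 16, 21, 22, 23]

Final sorted array: [6, 8, 16, 21, 22, 23]

The merge sort proceeds by recursively splitting the array and merging sorted halves.
After all merges, the sorted array is [6, 8, 16, 21, 22, 23].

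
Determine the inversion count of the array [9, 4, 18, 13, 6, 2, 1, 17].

Finding inversions in [9, 4, 18, 13, 6, 2, 1, 17]:

(0, 1): arr[0]=9 > arr[1]=4
(0, 4): arr[0]=9 > arr[4]=6
(0, 5): arr[0]=9 > arr[5]=2
(0, 6): arr[0]=9 > arr[6]=1
(1, 5): arr[1]=4 > arr[5]=2
(1, 6): arr[1]=4 > arr[6]=1
(2, 3): arr[2]=18 > arr[3]=13
(2, 4): arr[2]=18 > arr[4]=6
(2, 5): arr[2]=18 > arr[5]=2
(2, 6): arr[2]=18 > arr[6]=1
(2, 7): arr[2]=18 > arr[7]=17
(3, 4): arr[3]=13 > arr[4]=6
(3, 5): arr[3]=13 > arr[5]=2
(3, 6): arr[3]=13 > arr[6]=1
(4, 5): arr[4]=6 > arr[5]=2
(4, 6): arr[4]=6 > arr[6]=1
(5, 6): arr[5]=2 > arr[6]=1

Total inversions: 17

The array has 17 inversion(s): (0,1), (0,4), (0,5), (0,6), (1,5), (1,6), (2,3), (2,4), (2,5), (2,6), (2,7), (3,4), (3,5), (3,6), (4,5), (4,6), (5,6). Each pair (i,j) satisfies i < j and arr[i] > arr[j].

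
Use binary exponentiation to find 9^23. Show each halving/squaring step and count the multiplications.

Computing 9^23 by squaring (build up from 9^1; each line after the first costs one multiplication):

9^1 = 9
9^2 = (9^1)^2 = 9^2 = 81
9^4 = (9^2)^2 = 81^2 = 6561
9^5 = 9 * 9^4 = 9 * 6561 = 59049
9^10 = (9^5)^2 = 59049^2 = 3486784401
9^11 = 9 * 9^10 = 9 * 3486784401 = 31381059609
9^22 = (9^11)^2 = 31381059609^2 = 984770902183611232881
9^23 = 9 * 9^22 = 9 * 984770902183611232881 = 8862938119652501095929

Result: 8862938119652501095929
Multiplications needed: 7 (7 lines after 9^1)

9^23 = 8862938119652501095929. Using exponentiation by squaring, this requires 7 multiplications. The key idea: if the exponent is even, square the half-power; if odd, multiply by the base once.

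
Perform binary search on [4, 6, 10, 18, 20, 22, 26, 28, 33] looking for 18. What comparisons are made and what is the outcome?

Binary search for 18 in [4, 6, 10, 18, 20, 22, 26, 28, 33]:

lo=0, hi=8, mid=4, arr[mid]=20 -> 20 > 18, search left half
lo=0, hi=3, mid=1, arr[mid]=6 -> 6 < 18, search right half
lo=2, hi=3, mid=2, arr[mid]=10 -> 10 < 18, search right half
lo=3, hi=3, mid=3, arr[mid]=18 -> Found target at index 3!

Binary search finds 18 at index 3 after 4 comparisons. The search repeatedly halves the search space by comparing with the middle element.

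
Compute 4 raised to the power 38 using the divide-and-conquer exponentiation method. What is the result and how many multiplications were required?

Computing 4^38 by squaring (build up from 4^1; each line after the first costs one multiplication):

4^1 = 4
4^2 = (4^1)^2 = 4^2 = 16
4^4 = (4^2)^2 = 16^2 = 256
4^8 = (4^4)^2 = 256^2 = 65536
4^9 = 4 * 4^8 = 4 * 65536 = 262144
4^18 = (4^9)^2 = 262144^2 = 68719476736
4^19 = 4 * 4^18 = 4 * 68719476736 = 274877906944
4^38 = (4^19)^2 = 274877906944^2 = 75557863725914323419136

Result: 75557863725914323419136
Multiplications needed: 7 (7 lines after 4^1)

4^38 = 75557863725914323419136. Using exponentiation by squaring, this requires 7 multiplications. The key idea: if the exponent is even, square the half-power; if odd, multiply by the base once.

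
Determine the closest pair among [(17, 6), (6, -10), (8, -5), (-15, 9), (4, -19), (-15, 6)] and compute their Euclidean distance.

Computing all pairwise distances among 6 points:

d((17, 6), (6, -10)) = 19.4165
d((17, 6), (8, -5)) = 14.2127
d((17, 6), (-15, 9)) = 32.1403
d((17, 6), (4, -19)) = 28.178
d((17, 6), (-15, 6)) = 32.0
d((6, -10), (8, -5)) = 5.3852
d((6, -10), (-15, 9)) = 28.3196
d((6, -10), (4, -19)) = 9.2195
d((6, -10), (-15, 6)) = 26.4008
d((8, -5), (-15, 9)) = 26.9258
d((8, -5), (4, -19)) = 14.5602
d((8, -5), (-15, 6)) = 25.4951
d((-15, 9), (4, -19)) = 33.8378
d((-15, 9), (-15, 6)) = 3.0 <-- minimum
d((4, -19), (-15, 6)) = 31.4006

Closest pair: (-15, 9) and (-15, 6) with distance 3.0

The closest pair is (-15, 9) and (-15, 6) with Euclidean distance 3.0. For 6 points, brute-force pairwise comparison is shown above. For large n, the divide-and-conquer algorithm (sort by x, recurse on halves, check the dividing strip) achieves O(n log n).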